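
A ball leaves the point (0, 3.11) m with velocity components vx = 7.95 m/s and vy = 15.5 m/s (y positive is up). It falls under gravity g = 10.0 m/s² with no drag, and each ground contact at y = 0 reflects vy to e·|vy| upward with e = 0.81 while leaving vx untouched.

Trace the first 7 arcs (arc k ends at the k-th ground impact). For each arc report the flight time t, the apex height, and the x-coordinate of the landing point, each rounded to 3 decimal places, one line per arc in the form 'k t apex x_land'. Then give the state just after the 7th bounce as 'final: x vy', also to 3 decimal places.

1 3.289 15.122 26.148
2 2.817 9.922 48.546
3 2.282 6.510 66.689
4 1.848 4.271 81.384
5 1.497 2.802 93.287
6 1.213 1.839 102.929
7 0.982 1.206 110.739
final: 110.739 3.979

Arc 1: start y=3.110, vy=15.500 → t=3.289, apex=15.122, x_land=26.148, impact vy=-17.391
  bounce: vy ← 0.81·17.391 = 14.087
Arc 2: start y=0.000, vy=14.087 → t=2.817, apex=9.922, x_land=48.546, impact vy=-14.087
  bounce: vy ← 0.81·14.087 = 11.410
Arc 3: start y=0.000, vy=11.410 → t=2.282, apex=6.510, x_land=66.689, impact vy=-11.410
  bounce: vy ← 0.81·11.410 = 9.242
Arc 4: start y=0.000, vy=9.242 → t=1.848, apex=4.271, x_land=81.384, impact vy=-9.242
  bounce: vy ← 0.81·9.242 = 7.486
Arc 5: start y=0.000, vy=7.486 → t=1.497, apex=2.802, x_land=93.287, impact vy=-7.486
  bounce: vy ← 0.81·7.486 = 6.064
Arc 6: start y=0.000, vy=6.064 → t=1.213, apex=1.839, x_land=102.929, impact vy=-6.064
  bounce: vy ← 0.81·6.064 = 4.912
Arc 7: start y=0.000, vy=4.912 → t=0.982, apex=1.206, x_land=110.739, impact vy=-4.912
  bounce: vy ← 0.81·4.912 = 3.979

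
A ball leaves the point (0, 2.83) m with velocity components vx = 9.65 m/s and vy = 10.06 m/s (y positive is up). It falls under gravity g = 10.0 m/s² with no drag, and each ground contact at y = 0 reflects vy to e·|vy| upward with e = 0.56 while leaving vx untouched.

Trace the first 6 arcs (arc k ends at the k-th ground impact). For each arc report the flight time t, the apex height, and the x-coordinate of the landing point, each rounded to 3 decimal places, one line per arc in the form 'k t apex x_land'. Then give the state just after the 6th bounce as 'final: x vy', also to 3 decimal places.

Arc 1: start y=2.830, vy=10.060 → t=2.262, apex=7.890, x_land=21.830, impact vy=-12.562
  bounce: vy ← 0.56·12.562 = 7.035
Arc 2: start y=0.000, vy=7.035 → t=1.407, apex=2.474, x_land=35.407, impact vy=-7.035
  bounce: vy ← 0.56·7.035 = 3.939
Arc 3: start y=0.000, vy=3.939 → t=0.788, apex=0.776, x_land=43.010, impact vy=-3.939
  bounce: vy ← 0.56·3.939 = 2.206
Arc 4: start y=0.000, vy=2.206 → t=0.441, apex=0.243, x_land=47.268, impact vy=-2.206
  bounce: vy ← 0.56·2.206 = 1.235
Arc 5: start y=0.000, vy=1.235 → t=0.247, apex=0.076, x_land=49.652, impact vy=-1.235
  bounce: vy ← 0.56·1.235 = 0.692
Arc 6: start y=0.000, vy=0.692 → t=0.138, apex=0.024, x_land=50.988, impact vy=-0.692
  bounce: vy ← 0.56·0.692 = 0.387

1 2.262 7.890 21.830
2 1.407 2.474 35.407
3 0.788 0.776 43.010
4 0.441 0.243 47.268
5 0.247 0.076 49.652
6 0.138 0.024 50.988
final: 50.988 0.387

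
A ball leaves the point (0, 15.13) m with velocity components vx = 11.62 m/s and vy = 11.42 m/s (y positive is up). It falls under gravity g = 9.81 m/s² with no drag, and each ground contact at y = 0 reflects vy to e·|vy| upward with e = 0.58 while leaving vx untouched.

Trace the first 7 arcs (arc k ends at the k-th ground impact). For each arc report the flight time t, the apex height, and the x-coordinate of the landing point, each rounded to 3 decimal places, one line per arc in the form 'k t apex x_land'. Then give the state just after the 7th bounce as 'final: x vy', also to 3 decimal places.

Arc 1: start y=15.130, vy=11.420 → t=3.271, apex=21.777, x_land=38.011, impact vy=-20.670
  bounce: vy ← 0.58·20.670 = 11.989
Arc 2: start y=0.000, vy=11.989 → t=2.444, apex=7.326, x_land=66.413, impact vy=-11.989
  bounce: vy ← 0.58·11.989 = 6.954
Arc 3: start y=0.000, vy=6.954 → t=1.418, apex=2.464, x_land=82.886, impact vy=-6.954
  bounce: vy ← 0.58·6.954 = 4.033
Arc 4: start y=0.000, vy=4.033 → t=0.822, apex=0.829, x_land=92.440, impact vy=-4.033
  bounce: vy ← 0.58·4.033 = 2.339
Arc 5: start y=0.000, vy=2.339 → t=0.477, apex=0.279, x_land=97.982, impact vy=-2.339
  bounce: vy ← 0.58·2.339 = 1.357
Arc 6: start y=0.000, vy=1.357 → t=0.277, apex=0.094, x_land=101.196, impact vy=-1.357
  bounce: vy ← 0.58·1.357 = 0.787
Arc 7: start y=0.000, vy=0.787 → t=0.160, apex=0.032, x_land=103.060, impact vy=-0.787
  bounce: vy ← 0.58·0.787 = 0.456

1 3.271 21.777 38.011
2 2.444 7.326 66.413
3 1.418 2.464 82.886
4 0.822 0.829 92.440
5 0.477 0.279 97.982
6 0.277 0.094 101.196
7 0.160 0.032 103.060
final: 103.060 0.456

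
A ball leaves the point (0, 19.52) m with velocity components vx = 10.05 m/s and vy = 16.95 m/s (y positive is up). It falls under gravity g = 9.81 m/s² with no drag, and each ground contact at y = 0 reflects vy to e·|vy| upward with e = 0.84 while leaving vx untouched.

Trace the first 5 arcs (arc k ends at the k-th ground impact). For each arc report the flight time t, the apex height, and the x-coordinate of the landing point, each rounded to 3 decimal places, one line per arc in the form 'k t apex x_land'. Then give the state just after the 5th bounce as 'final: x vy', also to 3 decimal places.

1 4.367 34.163 43.888
2 4.434 24.106 88.447
3 3.724 17.009 125.877
4 3.128 12.002 157.317
5 2.628 8.468 183.728
final: 183.728 10.827

Arc 1: start y=19.520, vy=16.950 → t=4.367, apex=34.163, x_land=43.888, impact vy=-25.890
  bounce: vy ← 0.84·25.890 = 21.747
Arc 2: start y=0.000, vy=21.747 → t=4.434, apex=24.106, x_land=88.447, impact vy=-21.747
  bounce: vy ← 0.84·21.747 = 18.268
Arc 3: start y=0.000, vy=18.268 → t=3.724, apex=17.009, x_land=125.877, impact vy=-18.268
  bounce: vy ← 0.84·18.268 = 15.345
Arc 4: start y=0.000, vy=15.345 → t=3.128, apex=12.002, x_land=157.317, impact vy=-15.345
  bounce: vy ← 0.84·15.345 = 12.890
Arc 5: start y=0.000, vy=12.890 → t=2.628, apex=8.468, x_land=183.728, impact vy=-12.890
  bounce: vy ← 0.84·12.890 = 10.827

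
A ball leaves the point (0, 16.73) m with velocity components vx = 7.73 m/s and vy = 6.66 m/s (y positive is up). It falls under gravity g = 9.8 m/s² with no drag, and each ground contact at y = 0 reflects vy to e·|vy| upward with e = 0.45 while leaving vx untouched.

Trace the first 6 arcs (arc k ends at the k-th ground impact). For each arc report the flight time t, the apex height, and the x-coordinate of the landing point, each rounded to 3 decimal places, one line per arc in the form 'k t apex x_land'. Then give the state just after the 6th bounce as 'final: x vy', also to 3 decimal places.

Arc 1: start y=16.730, vy=6.660 → t=2.648, apex=18.993, x_land=20.472, impact vy=-19.294
  bounce: vy ← 0.45·19.294 = 8.682
Arc 2: start y=0.000, vy=8.682 → t=1.772, apex=3.846, x_land=34.169, impact vy=-8.682
  bounce: vy ← 0.45·8.682 = 3.907
Arc 3: start y=0.000, vy=3.907 → t=0.797, apex=0.779, x_land=40.332, impact vy=-3.907
  bounce: vy ← 0.45·3.907 = 1.758
Arc 4: start y=0.000, vy=1.758 → t=0.359, apex=0.158, x_land=43.106, impact vy=-1.758
  bounce: vy ← 0.45·1.758 = 0.791
Arc 5: start y=0.000, vy=0.791 → t=0.161, apex=0.032, x_land=44.354, impact vy=-0.791
  bounce: vy ← 0.45·0.791 = 0.356
Arc 6: start y=0.000, vy=0.356 → t=0.073, apex=0.006, x_land=44.916, impact vy=-0.356
  bounce: vy ← 0.45·0.356 = 0.160

1 2.648 18.993 20.472
2 1.772 3.846 34.169
3 0.797 0.779 40.332
4 0.359 0.158 43.106
5 0.161 0.032 44.354
6 0.073 0.006 44.916
final: 44.916 0.160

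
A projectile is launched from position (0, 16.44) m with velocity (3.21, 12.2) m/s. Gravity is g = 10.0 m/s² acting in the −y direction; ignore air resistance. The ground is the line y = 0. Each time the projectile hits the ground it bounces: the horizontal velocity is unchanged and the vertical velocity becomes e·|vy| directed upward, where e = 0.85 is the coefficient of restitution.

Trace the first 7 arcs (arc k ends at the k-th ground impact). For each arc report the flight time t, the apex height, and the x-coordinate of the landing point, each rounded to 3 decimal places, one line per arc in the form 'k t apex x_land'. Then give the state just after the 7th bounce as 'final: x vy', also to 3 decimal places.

1 3.405 23.882 10.932
2 3.715 17.255 22.858
3 3.158 12.467 32.995
4 2.684 9.007 41.612
5 2.282 6.508 48.936
6 1.939 4.702 55.162
7 1.649 3.397 60.453
final: 60.453 7.006

Arc 1: start y=16.440, vy=12.200 → t=3.405, apex=23.882, x_land=10.932, impact vy=-21.855
  bounce: vy ← 0.85·21.855 = 18.577
Arc 2: start y=0.000, vy=18.577 → t=3.715, apex=17.255, x_land=22.858, impact vy=-18.577
  bounce: vy ← 0.85·18.577 = 15.790
Arc 3: start y=0.000, vy=15.790 → t=3.158, apex=12.467, x_land=32.995, impact vy=-15.790
  bounce: vy ← 0.85·15.790 = 13.422
Arc 4: start y=0.000, vy=13.422 → t=2.684, apex=9.007, x_land=41.612, impact vy=-13.422
  bounce: vy ← 0.85·13.422 = 11.408
Arc 5: start y=0.000, vy=11.408 → t=2.282, apex=6.508, x_land=48.936, impact vy=-11.408
  bounce: vy ← 0.85·11.408 = 9.697
Arc 6: start y=0.000, vy=9.697 → t=1.939, apex=4.702, x_land=55.162, impact vy=-9.697
  bounce: vy ← 0.85·9.697 = 8.243
Arc 7: start y=0.000, vy=8.243 → t=1.649, apex=3.397, x_land=60.453, impact vy=-8.243
  bounce: vy ← 0.85·8.243 = 7.006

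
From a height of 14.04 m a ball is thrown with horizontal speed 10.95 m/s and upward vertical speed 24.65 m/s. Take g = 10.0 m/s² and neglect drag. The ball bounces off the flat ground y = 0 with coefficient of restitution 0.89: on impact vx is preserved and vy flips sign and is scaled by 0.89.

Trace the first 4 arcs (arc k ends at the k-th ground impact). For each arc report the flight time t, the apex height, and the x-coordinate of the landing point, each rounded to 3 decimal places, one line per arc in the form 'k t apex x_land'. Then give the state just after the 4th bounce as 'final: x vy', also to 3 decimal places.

Arc 1: start y=14.040, vy=24.650 → t=5.446, apex=44.421, x_land=59.630, impact vy=-29.806
  bounce: vy ← 0.89·29.806 = 26.528
Arc 2: start y=0.000, vy=26.528 → t=5.306, apex=35.186, x_land=117.725, impact vy=-26.528
  bounce: vy ← 0.89·26.528 = 23.610
Arc 3: start y=0.000, vy=23.610 → t=4.722, apex=27.871, x_land=169.431, impact vy=-23.610
  bounce: vy ← 0.89·23.610 = 21.013
Arc 4: start y=0.000, vy=21.013 → t=4.203, apex=22.076, x_land=215.448, impact vy=-21.013
  bounce: vy ← 0.89·21.013 = 18.701

1 5.446 44.421 59.630
2 5.306 35.186 117.725
3 4.722 27.871 169.431
4 4.203 22.076 215.448
final: 215.448 18.701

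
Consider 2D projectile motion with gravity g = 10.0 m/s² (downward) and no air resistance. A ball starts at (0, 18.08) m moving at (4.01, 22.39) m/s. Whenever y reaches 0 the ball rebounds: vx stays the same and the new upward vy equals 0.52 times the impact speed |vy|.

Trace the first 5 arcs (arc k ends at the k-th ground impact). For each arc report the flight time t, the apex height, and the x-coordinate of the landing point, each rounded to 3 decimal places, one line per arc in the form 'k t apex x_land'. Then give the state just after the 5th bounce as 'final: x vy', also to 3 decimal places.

Arc 1: start y=18.080, vy=22.390 → t=5.177, apex=43.146, x_land=20.758, impact vy=-29.375
  bounce: vy ← 0.52·29.375 = 15.275
Arc 2: start y=0.000, vy=15.275 → t=3.055, apex=11.667, x_land=33.009, impact vy=-15.275
  bounce: vy ← 0.52·15.275 = 7.943
Arc 3: start y=0.000, vy=7.943 → t=1.589, apex=3.155, x_land=39.379, impact vy=-7.943
  bounce: vy ← 0.52·7.943 = 4.130
Arc 4: start y=0.000, vy=4.130 → t=0.826, apex=0.853, x_land=42.692, impact vy=-4.130
  bounce: vy ← 0.52·4.130 = 2.148
Arc 5: start y=0.000, vy=2.148 → t=0.430, apex=0.231, x_land=44.414, impact vy=-2.148
  bounce: vy ← 0.52·2.148 = 1.117

1 5.177 43.146 20.758
2 3.055 11.667 33.009
3 1.589 3.155 39.379
4 0.826 0.853 42.692
5 0.430 0.231 44.414
final: 44.414 1.117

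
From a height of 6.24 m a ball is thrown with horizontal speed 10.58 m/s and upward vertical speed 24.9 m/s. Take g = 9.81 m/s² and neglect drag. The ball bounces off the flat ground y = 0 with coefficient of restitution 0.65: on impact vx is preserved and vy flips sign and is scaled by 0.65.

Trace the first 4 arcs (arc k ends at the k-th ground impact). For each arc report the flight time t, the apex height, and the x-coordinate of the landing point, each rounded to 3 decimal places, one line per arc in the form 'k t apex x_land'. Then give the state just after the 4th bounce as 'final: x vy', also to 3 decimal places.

1 5.316 37.841 56.241
2 3.611 15.988 94.443
3 2.347 6.755 119.275
4 1.526 2.854 135.415
final: 135.415 4.864

Arc 1: start y=6.240, vy=24.900 → t=5.316, apex=37.841, x_land=56.241, impact vy=-27.248
  bounce: vy ← 0.65·27.248 = 17.711
Arc 2: start y=0.000, vy=17.711 → t=3.611, apex=15.988, x_land=94.443, impact vy=-17.711
  bounce: vy ← 0.65·17.711 = 11.512
Arc 3: start y=0.000, vy=11.512 → t=2.347, apex=6.755, x_land=119.275, impact vy=-11.512
  bounce: vy ← 0.65·11.512 = 7.483
Arc 4: start y=0.000, vy=7.483 → t=1.526, apex=2.854, x_land=135.415, impact vy=-7.483
  bounce: vy ← 0.65·7.483 = 4.864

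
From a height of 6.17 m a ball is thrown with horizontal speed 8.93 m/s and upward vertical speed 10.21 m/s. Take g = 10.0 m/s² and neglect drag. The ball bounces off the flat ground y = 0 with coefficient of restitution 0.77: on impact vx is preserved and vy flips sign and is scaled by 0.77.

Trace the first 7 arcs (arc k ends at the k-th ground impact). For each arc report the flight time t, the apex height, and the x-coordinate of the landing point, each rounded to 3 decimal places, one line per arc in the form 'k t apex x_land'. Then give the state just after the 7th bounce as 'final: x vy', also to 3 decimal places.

Arc 1: start y=6.170, vy=10.210 → t=2.530, apex=11.382, x_land=22.591, impact vy=-15.088
  bounce: vy ← 0.77·15.088 = 11.618
Arc 2: start y=0.000, vy=11.618 → t=2.324, apex=6.749, x_land=43.340, impact vy=-11.618
  bounce: vy ← 0.77·11.618 = 8.946
Arc 3: start y=0.000, vy=8.946 → t=1.789, apex=4.001, x_land=59.317, impact vy=-8.946
  bounce: vy ← 0.77·8.946 = 6.888
Arc 4: start y=0.000, vy=6.888 → t=1.378, apex=2.372, x_land=71.619, impact vy=-6.888
  bounce: vy ← 0.77·6.888 = 5.304
Arc 5: start y=0.000, vy=5.304 → t=1.061, apex=1.407, x_land=81.092, impact vy=-5.304
  bounce: vy ← 0.77·5.304 = 4.084
Arc 6: start y=0.000, vy=4.084 → t=0.817, apex=0.834, x_land=88.386, impact vy=-4.084
  bounce: vy ← 0.77·4.084 = 3.145
Arc 7: start y=0.000, vy=3.145 → t=0.629, apex=0.494, x_land=94.002, impact vy=-3.145
  bounce: vy ← 0.77·3.145 = 2.421

1 2.530 11.382 22.591
2 2.324 6.749 43.340
3 1.789 4.001 59.317
4 1.378 2.372 71.619
5 1.061 1.407 81.092
6 0.817 0.834 88.386
7 0.629 0.494 94.002
final: 94.002 2.421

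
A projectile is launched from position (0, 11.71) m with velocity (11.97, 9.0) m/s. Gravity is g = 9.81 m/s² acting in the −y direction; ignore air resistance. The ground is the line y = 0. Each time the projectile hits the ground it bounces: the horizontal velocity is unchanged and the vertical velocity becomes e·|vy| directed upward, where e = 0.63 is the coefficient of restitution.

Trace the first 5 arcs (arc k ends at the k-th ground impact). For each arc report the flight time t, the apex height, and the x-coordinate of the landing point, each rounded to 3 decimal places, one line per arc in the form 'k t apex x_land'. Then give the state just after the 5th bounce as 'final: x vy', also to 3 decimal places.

Arc 1: start y=11.710, vy=9.000 → t=2.714, apex=15.838, x_land=32.491, impact vy=-17.628
  bounce: vy ← 0.63·17.628 = 11.106
Arc 2: start y=0.000, vy=11.106 → t=2.264, apex=6.286, x_land=59.593, impact vy=-11.106
  bounce: vy ← 0.63·11.106 = 6.997
Arc 3: start y=0.000, vy=6.997 → t=1.426, apex=2.495, x_land=76.667, impact vy=-6.997
  bounce: vy ← 0.63·6.997 = 4.408
Arc 4: start y=0.000, vy=4.408 → t=0.899, apex=0.990, x_land=87.424, impact vy=-4.408
  bounce: vy ← 0.63·4.408 = 2.777
Arc 5: start y=0.000, vy=2.777 → t=0.566, apex=0.393, x_land=94.201, impact vy=-2.777
  bounce: vy ← 0.63·2.777 = 1.749

1 2.714 15.838 32.491
2 2.264 6.286 59.593
3 1.426 2.495 76.667
4 0.899 0.990 87.424
5 0.566 0.393 94.201
final: 94.201 1.749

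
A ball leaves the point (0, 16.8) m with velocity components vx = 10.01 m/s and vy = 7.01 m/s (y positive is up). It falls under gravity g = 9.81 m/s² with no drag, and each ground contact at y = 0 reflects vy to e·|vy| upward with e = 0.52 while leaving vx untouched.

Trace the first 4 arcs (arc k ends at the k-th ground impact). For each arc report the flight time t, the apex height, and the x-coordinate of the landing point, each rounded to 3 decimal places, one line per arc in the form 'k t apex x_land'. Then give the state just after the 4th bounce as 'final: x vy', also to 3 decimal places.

Arc 1: start y=16.800, vy=7.010 → t=2.698, apex=19.305, x_land=27.011, impact vy=-19.462
  bounce: vy ← 0.52·19.462 = 10.120
Arc 2: start y=0.000, vy=10.120 → t=2.063, apex=5.220, x_land=47.664, impact vy=-10.120
  bounce: vy ← 0.52·10.120 = 5.262
Arc 3: start y=0.000, vy=5.262 → t=1.073, apex=1.411, x_land=58.404, impact vy=-5.262
  bounce: vy ← 0.52·5.262 = 2.736
Arc 4: start y=0.000, vy=2.736 → t=0.558, apex=0.382, x_land=63.988, impact vy=-2.736
  bounce: vy ← 0.52·2.736 = 1.423

1 2.698 19.305 27.011
2 2.063 5.220 47.664
3 1.073 1.411 58.404
4 0.558 0.382 63.988
final: 63.988 1.423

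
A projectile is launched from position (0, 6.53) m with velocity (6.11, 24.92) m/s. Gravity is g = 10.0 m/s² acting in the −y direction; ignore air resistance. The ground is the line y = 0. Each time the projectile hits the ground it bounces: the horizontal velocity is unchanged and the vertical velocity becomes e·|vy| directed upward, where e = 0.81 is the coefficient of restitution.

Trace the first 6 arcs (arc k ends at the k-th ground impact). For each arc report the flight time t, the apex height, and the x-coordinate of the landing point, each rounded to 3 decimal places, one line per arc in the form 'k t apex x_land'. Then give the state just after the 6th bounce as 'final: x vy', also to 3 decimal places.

1 5.234 37.580 31.977
2 4.441 24.656 59.113
3 3.597 16.177 81.094
4 2.914 10.614 98.898
5 2.360 6.964 113.319
6 1.912 4.569 125.001
final: 125.001 7.743

Arc 1: start y=6.530, vy=24.920 → t=5.234, apex=37.580, x_land=31.977, impact vy=-27.415
  bounce: vy ← 0.81·27.415 = 22.207
Arc 2: start y=0.000, vy=22.207 → t=4.441, apex=24.656, x_land=59.113, impact vy=-22.207
  bounce: vy ← 0.81·22.207 = 17.987
Arc 3: start y=0.000, vy=17.987 → t=3.597, apex=16.177, x_land=81.094, impact vy=-17.987
  bounce: vy ← 0.81·17.987 = 14.570
Arc 4: start y=0.000, vy=14.570 → t=2.914, apex=10.614, x_land=98.898, impact vy=-14.570
  bounce: vy ← 0.81·14.570 = 11.801
Arc 5: start y=0.000, vy=11.801 → t=2.360, apex=6.964, x_land=113.319, impact vy=-11.801
  bounce: vy ← 0.81·11.801 = 9.559
Arc 6: start y=0.000, vy=9.559 → t=1.912, apex=4.569, x_land=125.001, impact vy=-9.559
  bounce: vy ← 0.81·9.559 = 7.743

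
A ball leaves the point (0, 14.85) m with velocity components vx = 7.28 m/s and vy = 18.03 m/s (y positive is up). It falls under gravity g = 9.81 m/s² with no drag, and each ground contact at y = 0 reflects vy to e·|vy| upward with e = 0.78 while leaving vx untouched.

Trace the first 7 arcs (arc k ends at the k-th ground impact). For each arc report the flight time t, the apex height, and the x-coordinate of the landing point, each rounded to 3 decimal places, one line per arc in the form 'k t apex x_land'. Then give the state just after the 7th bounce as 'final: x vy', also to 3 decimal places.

Arc 1: start y=14.850, vy=18.030 → t=4.369, apex=31.419, x_land=31.805, impact vy=-24.828
  bounce: vy ← 0.78·24.828 = 19.366
Arc 2: start y=0.000, vy=19.366 → t=3.948, apex=19.115, x_land=60.548, impact vy=-19.366
  bounce: vy ← 0.78·19.366 = 15.105
Arc 3: start y=0.000, vy=15.105 → t=3.080, apex=11.630, x_land=82.968, impact vy=-15.105
  bounce: vy ← 0.78·15.105 = 11.782
Arc 4: start y=0.000, vy=11.782 → t=2.402, apex=7.076, x_land=100.455, impact vy=-11.782
  bounce: vy ← 0.78·11.782 = 9.190
Arc 5: start y=0.000, vy=9.190 → t=1.874, apex=4.305, x_land=114.095, impact vy=-9.190
  bounce: vy ← 0.78·9.190 = 7.168
Arc 6: start y=0.000, vy=7.168 → t=1.461, apex=2.619, x_land=124.734, impact vy=-7.168
  bounce: vy ← 0.78·7.168 = 5.591
Arc 7: start y=0.000, vy=5.591 → t=1.140, apex=1.593, x_land=133.033, impact vy=-5.591
  bounce: vy ← 0.78·5.591 = 4.361

1 4.369 31.419 31.805
2 3.948 19.115 60.548
3 3.080 11.630 82.968
4 2.402 7.076 100.455
5 1.874 4.305 114.095
6 1.461 2.619 124.734
7 1.140 1.593 133.033
final: 133.033 4.361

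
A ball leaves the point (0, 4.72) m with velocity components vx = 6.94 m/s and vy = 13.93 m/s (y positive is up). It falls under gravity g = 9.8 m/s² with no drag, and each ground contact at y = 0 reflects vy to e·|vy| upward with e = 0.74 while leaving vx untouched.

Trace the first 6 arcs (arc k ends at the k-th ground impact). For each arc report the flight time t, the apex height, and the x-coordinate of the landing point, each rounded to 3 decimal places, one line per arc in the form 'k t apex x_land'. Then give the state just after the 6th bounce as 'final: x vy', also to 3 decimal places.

Arc 1: start y=4.720, vy=13.930 → t=3.149, apex=14.620, x_land=21.852, impact vy=-16.928
  bounce: vy ← 0.74·16.928 = 12.527
Arc 2: start y=0.000, vy=12.527 → t=2.556, apex=8.006, x_land=39.594, impact vy=-12.527
  bounce: vy ← 0.74·12.527 = 9.270
Arc 3: start y=0.000, vy=9.270 → t=1.892, apex=4.384, x_land=52.723, impact vy=-9.270
  bounce: vy ← 0.74·9.270 = 6.860
Arc 4: start y=0.000, vy=6.860 → t=1.400, apex=2.401, x_land=62.439, impact vy=-6.860
  bounce: vy ← 0.74·6.860 = 5.076
Arc 5: start y=0.000, vy=5.076 → t=1.036, apex=1.315, x_land=69.628, impact vy=-5.076
  bounce: vy ← 0.74·5.076 = 3.756
Arc 6: start y=0.000, vy=3.756 → t=0.767, apex=0.720, x_land=74.949, impact vy=-3.756
  bounce: vy ← 0.74·3.756 = 2.780

1 3.149 14.620 21.852
2 2.556 8.006 39.594
3 1.892 4.384 52.723
4 1.400 2.401 62.439
5 1.036 1.315 69.628
6 0.767 0.720 74.949
final: 74.949 2.780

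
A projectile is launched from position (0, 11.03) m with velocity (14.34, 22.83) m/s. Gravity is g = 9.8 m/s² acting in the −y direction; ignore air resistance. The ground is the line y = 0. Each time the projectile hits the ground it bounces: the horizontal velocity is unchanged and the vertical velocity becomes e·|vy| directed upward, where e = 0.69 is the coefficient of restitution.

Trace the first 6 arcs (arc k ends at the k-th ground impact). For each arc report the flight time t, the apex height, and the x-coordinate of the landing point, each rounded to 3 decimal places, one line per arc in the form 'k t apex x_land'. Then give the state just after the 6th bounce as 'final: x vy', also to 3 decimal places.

Arc 1: start y=11.030, vy=22.830 → t=5.101, apex=37.622, x_land=73.141, impact vy=-27.155
  bounce: vy ← 0.69·27.155 = 18.737
Arc 2: start y=0.000, vy=18.737 → t=3.824, apex=17.912, x_land=127.976, impact vy=-18.737
  bounce: vy ← 0.69·18.737 = 12.929
Arc 3: start y=0.000, vy=12.929 → t=2.638, apex=8.528, x_land=165.811, impact vy=-12.929
  bounce: vy ← 0.69·12.929 = 8.921
Arc 4: start y=0.000, vy=8.921 → t=1.821, apex=4.060, x_land=191.918, impact vy=-8.921
  bounce: vy ← 0.69·8.921 = 6.155
Arc 5: start y=0.000, vy=6.155 → t=1.256, apex=1.933, x_land=209.932, impact vy=-6.155
  bounce: vy ← 0.69·6.155 = 4.247
Arc 6: start y=0.000, vy=4.247 → t=0.867, apex=0.920, x_land=222.361, impact vy=-4.247
  bounce: vy ← 0.69·4.247 = 2.931

1 5.101 37.622 73.141
2 3.824 17.912 127.976
3 2.638 8.528 165.811
4 1.821 4.060 191.918
5 1.256 1.933 209.932
6 0.867 0.920 222.361
final: 222.361 2.931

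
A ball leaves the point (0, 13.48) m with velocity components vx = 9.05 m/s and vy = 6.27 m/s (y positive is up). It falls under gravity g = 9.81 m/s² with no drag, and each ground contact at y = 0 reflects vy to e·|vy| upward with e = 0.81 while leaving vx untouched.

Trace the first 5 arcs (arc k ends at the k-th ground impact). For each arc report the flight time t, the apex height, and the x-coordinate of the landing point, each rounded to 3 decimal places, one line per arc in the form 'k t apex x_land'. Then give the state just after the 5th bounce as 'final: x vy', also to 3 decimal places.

Arc 1: start y=13.480, vy=6.270 → t=2.416, apex=15.484, x_land=21.864, impact vy=-17.430
  bounce: vy ← 0.81·17.430 = 14.118
Arc 2: start y=0.000, vy=14.118 → t=2.878, apex=10.159, x_land=47.912, impact vy=-14.118
  bounce: vy ← 0.81·14.118 = 11.436
Arc 3: start y=0.000, vy=11.436 → t=2.331, apex=6.665, x_land=69.011, impact vy=-11.436
  bounce: vy ← 0.81·11.436 = 9.263
Arc 4: start y=0.000, vy=9.263 → t=1.888, apex=4.373, x_land=86.102, impact vy=-9.263
  bounce: vy ← 0.81·9.263 = 7.503
Arc 5: start y=0.000, vy=7.503 → t=1.530, apex=2.869, x_land=99.945, impact vy=-7.503
  bounce: vy ← 0.81·7.503 = 6.077

1 2.416 15.484 21.864
2 2.878 10.159 47.912
3 2.331 6.665 69.011
4 1.888 4.373 86.102
5 1.530 2.869 99.945
final: 99.945 6.077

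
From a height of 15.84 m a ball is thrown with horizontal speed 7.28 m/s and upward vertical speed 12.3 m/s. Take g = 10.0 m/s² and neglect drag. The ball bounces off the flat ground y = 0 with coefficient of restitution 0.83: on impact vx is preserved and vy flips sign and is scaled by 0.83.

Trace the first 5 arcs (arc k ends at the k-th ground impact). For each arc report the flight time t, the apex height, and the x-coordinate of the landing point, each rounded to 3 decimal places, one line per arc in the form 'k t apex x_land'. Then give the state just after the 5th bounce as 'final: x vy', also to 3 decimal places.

1 3.394 23.404 24.705
2 3.591 16.123 50.851
3 2.981 11.107 72.552
4 2.474 7.652 90.564
5 2.054 5.271 105.514
final: 105.514 8.522

Arc 1: start y=15.840, vy=12.300 → t=3.394, apex=23.404, x_land=24.705, impact vy=-21.635
  bounce: vy ← 0.83·21.635 = 17.957
Arc 2: start y=0.000, vy=17.957 → t=3.591, apex=16.123, x_land=50.851, impact vy=-17.957
  bounce: vy ← 0.83·17.957 = 14.905
Arc 3: start y=0.000, vy=14.905 → t=2.981, apex=11.107, x_land=72.552, impact vy=-14.905
  bounce: vy ← 0.83·14.905 = 12.371
Arc 4: start y=0.000, vy=12.371 → t=2.474, apex=7.652, x_land=90.564, impact vy=-12.371
  bounce: vy ← 0.83·12.371 = 10.268
Arc 5: start y=0.000, vy=10.268 → t=2.054, apex=5.271, x_land=105.514, impact vy=-10.268
  bounce: vy ← 0.83·10.268 = 8.522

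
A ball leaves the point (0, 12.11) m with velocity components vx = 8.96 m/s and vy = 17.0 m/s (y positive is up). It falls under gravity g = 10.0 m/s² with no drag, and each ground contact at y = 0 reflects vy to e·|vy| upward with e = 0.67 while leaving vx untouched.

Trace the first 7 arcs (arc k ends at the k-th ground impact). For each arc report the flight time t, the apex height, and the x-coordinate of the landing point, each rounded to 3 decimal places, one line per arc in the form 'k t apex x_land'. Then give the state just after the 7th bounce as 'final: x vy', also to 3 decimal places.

1 4.005 26.560 35.883
2 3.088 11.923 63.555
3 2.069 5.352 82.095
4 1.386 2.403 94.517
5 0.929 1.079 102.840
6 0.622 0.484 108.416
7 0.417 0.217 112.152
final: 112.152 1.397

Arc 1: start y=12.110, vy=17.000 → t=4.005, apex=26.560, x_land=35.883, impact vy=-23.048
  bounce: vy ← 0.67·23.048 = 15.442
Arc 2: start y=0.000, vy=15.442 → t=3.088, apex=11.923, x_land=63.555, impact vy=-15.442
  bounce: vy ← 0.67·15.442 = 10.346
Arc 3: start y=0.000, vy=10.346 → t=2.069, apex=5.352, x_land=82.095, impact vy=-10.346
  bounce: vy ← 0.67·10.346 = 6.932
Arc 4: start y=0.000, vy=6.932 → t=1.386, apex=2.403, x_land=94.517, impact vy=-6.932
  bounce: vy ← 0.67·6.932 = 4.644
Arc 5: start y=0.000, vy=4.644 → t=0.929, apex=1.079, x_land=102.840, impact vy=-4.644
  bounce: vy ← 0.67·4.644 = 3.112
Arc 6: start y=0.000, vy=3.112 → t=0.622, apex=0.484, x_land=108.416, impact vy=-3.112
  bounce: vy ← 0.67·3.112 = 2.085
Arc 7: start y=0.000, vy=2.085 → t=0.417, apex=0.217, x_land=112.152, impact vy=-2.085
  bounce: vy ← 0.67·2.085 = 1.397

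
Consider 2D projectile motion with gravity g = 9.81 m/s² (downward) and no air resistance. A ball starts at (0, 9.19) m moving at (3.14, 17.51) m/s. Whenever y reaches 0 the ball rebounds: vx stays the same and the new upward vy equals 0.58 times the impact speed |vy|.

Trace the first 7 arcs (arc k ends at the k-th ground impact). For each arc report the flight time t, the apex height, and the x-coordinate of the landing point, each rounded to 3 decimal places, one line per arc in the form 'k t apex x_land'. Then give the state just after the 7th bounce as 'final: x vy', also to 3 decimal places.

1 4.034 24.817 12.668
2 2.609 8.348 20.861
3 1.513 2.808 25.612
4 0.878 0.945 28.369
5 0.509 0.318 29.967
6 0.295 0.107 30.894
7 0.171 0.036 31.432
final: 31.432 0.487

Arc 1: start y=9.190, vy=17.510 → t=4.034, apex=24.817, x_land=12.668, impact vy=-22.066
  bounce: vy ← 0.58·22.066 = 12.798
Arc 2: start y=0.000, vy=12.798 → t=2.609, apex=8.348, x_land=20.861, impact vy=-12.798
  bounce: vy ← 0.58·12.798 = 7.423
Arc 3: start y=0.000, vy=7.423 → t=1.513, apex=2.808, x_land=25.612, impact vy=-7.423
  bounce: vy ← 0.58·7.423 = 4.305
Arc 4: start y=0.000, vy=4.305 → t=0.878, apex=0.945, x_land=28.369, impact vy=-4.305
  bounce: vy ← 0.58·4.305 = 2.497
Arc 5: start y=0.000, vy=2.497 → t=0.509, apex=0.318, x_land=29.967, impact vy=-2.497
  bounce: vy ← 0.58·2.497 = 1.448
Arc 6: start y=0.000, vy=1.448 → t=0.295, apex=0.107, x_land=30.894, impact vy=-1.448
  bounce: vy ← 0.58·1.448 = 0.840
Arc 7: start y=0.000, vy=0.840 → t=0.171, apex=0.036, x_land=31.432, impact vy=-0.840
  bounce: vy ← 0.58·0.840 = 0.487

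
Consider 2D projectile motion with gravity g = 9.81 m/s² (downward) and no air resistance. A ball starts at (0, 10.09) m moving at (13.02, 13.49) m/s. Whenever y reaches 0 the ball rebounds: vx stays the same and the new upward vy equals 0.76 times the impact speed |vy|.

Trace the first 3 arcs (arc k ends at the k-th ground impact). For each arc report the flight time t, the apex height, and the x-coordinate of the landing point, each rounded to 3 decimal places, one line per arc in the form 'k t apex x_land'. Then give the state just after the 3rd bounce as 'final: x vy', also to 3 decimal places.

1 3.362 19.365 43.775
2 3.020 11.185 83.098
3 2.295 6.461 112.983
final: 112.983 8.557

Arc 1: start y=10.090, vy=13.490 → t=3.362, apex=19.365, x_land=43.775, impact vy=-19.492
  bounce: vy ← 0.76·19.492 = 14.814
Arc 2: start y=0.000, vy=14.814 → t=3.020, apex=11.185, x_land=83.098, impact vy=-14.814
  bounce: vy ← 0.76·14.814 = 11.259
Arc 3: start y=0.000, vy=11.259 → t=2.295, apex=6.461, x_land=112.983, impact vy=-11.259
  bounce: vy ← 0.76·11.259 = 8.557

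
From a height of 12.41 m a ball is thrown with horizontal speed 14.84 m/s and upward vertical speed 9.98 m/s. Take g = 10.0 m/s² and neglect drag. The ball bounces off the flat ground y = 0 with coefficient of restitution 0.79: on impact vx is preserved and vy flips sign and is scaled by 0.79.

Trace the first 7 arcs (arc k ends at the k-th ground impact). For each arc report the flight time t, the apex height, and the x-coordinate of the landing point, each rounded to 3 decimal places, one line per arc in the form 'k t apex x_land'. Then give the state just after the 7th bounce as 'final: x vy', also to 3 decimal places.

1 2.863 17.390 42.486
2 2.947 10.853 86.214
3 2.328 6.773 120.759
4 1.839 4.227 148.049
5 1.453 2.638 169.608
6 1.148 1.647 186.640
7 0.907 1.028 200.096
final: 200.096 3.581

Arc 1: start y=12.410, vy=9.980 → t=2.863, apex=17.390, x_land=42.486, impact vy=-18.649
  bounce: vy ← 0.79·18.649 = 14.733
Arc 2: start y=0.000, vy=14.733 → t=2.947, apex=10.853, x_land=86.214, impact vy=-14.733
  bounce: vy ← 0.79·14.733 = 11.639
Arc 3: start y=0.000, vy=11.639 → t=2.328, apex=6.773, x_land=120.759, impact vy=-11.639
  bounce: vy ← 0.79·11.639 = 9.195
Arc 4: start y=0.000, vy=9.195 → t=1.839, apex=4.227, x_land=148.049, impact vy=-9.195
  bounce: vy ← 0.79·9.195 = 7.264
Arc 5: start y=0.000, vy=7.264 → t=1.453, apex=2.638, x_land=169.608, impact vy=-7.264
  bounce: vy ← 0.79·7.264 = 5.739
Arc 6: start y=0.000, vy=5.739 → t=1.148, apex=1.647, x_land=186.640, impact vy=-5.739
  bounce: vy ← 0.79·5.739 = 4.533
Arc 7: start y=0.000, vy=4.533 → t=0.907, apex=1.028, x_land=200.096, impact vy=-4.533
  bounce: vy ← 0.79·4.533 = 3.581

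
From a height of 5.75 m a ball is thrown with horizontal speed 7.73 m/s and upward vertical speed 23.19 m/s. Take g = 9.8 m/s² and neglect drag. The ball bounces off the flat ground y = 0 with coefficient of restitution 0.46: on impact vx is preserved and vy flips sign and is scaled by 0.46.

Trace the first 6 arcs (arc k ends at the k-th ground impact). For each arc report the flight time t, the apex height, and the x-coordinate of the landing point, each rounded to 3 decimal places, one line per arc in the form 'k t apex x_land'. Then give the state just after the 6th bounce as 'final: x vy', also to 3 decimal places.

1 4.969 33.188 38.409
2 2.394 7.022 56.917
3 1.101 1.486 65.430
4 0.507 0.314 69.347
5 0.233 0.067 71.148
6 0.107 0.014 71.977
final: 71.977 0.242

Arc 1: start y=5.750, vy=23.190 → t=4.969, apex=33.188, x_land=38.409, impact vy=-25.504
  bounce: vy ← 0.46·25.504 = 11.732
Arc 2: start y=0.000, vy=11.732 → t=2.394, apex=7.022, x_land=56.917, impact vy=-11.732
  bounce: vy ← 0.46·11.732 = 5.397
Arc 3: start y=0.000, vy=5.397 → t=1.101, apex=1.486, x_land=65.430, impact vy=-5.397
  bounce: vy ← 0.46·5.397 = 2.482
Arc 4: start y=0.000, vy=2.482 → t=0.507, apex=0.314, x_land=69.347, impact vy=-2.482
  bounce: vy ← 0.46·2.482 = 1.142
Arc 5: start y=0.000, vy=1.142 → t=0.233, apex=0.067, x_land=71.148, impact vy=-1.142
  bounce: vy ← 0.46·1.142 = 0.525
Arc 6: start y=0.000, vy=0.525 → t=0.107, apex=0.014, x_land=71.977, impact vy=-0.525
  bounce: vy ← 0.46·0.525 = 0.242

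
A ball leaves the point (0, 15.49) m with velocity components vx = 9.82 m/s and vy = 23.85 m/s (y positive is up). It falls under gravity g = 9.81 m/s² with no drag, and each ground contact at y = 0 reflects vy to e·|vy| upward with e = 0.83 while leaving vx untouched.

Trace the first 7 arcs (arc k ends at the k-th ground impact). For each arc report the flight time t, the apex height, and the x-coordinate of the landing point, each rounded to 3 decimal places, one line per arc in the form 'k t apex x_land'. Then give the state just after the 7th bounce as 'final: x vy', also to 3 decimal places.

1 5.443 44.482 53.447
2 4.999 30.644 102.536
3 4.149 21.110 143.281
4 3.444 14.543 177.099
5 2.858 10.019 205.168
6 2.372 6.902 228.465
7 1.969 4.755 247.802
final: 247.802 8.017

Arc 1: start y=15.490, vy=23.850 → t=5.443, apex=44.482, x_land=53.447, impact vy=-29.542
  bounce: vy ← 0.83·29.542 = 24.520
Arc 2: start y=0.000, vy=24.520 → t=4.999, apex=30.644, x_land=102.536, impact vy=-24.520
  bounce: vy ← 0.83·24.520 = 20.352
Arc 3: start y=0.000, vy=20.352 → t=4.149, apex=21.110, x_land=143.281, impact vy=-20.352
  bounce: vy ← 0.83·20.352 = 16.892
Arc 4: start y=0.000, vy=16.892 → t=3.444, apex=14.543, x_land=177.099, impact vy=-16.892
  bounce: vy ← 0.83·16.892 = 14.020
Arc 5: start y=0.000, vy=14.020 → t=2.858, apex=10.019, x_land=205.168, impact vy=-14.020
  bounce: vy ← 0.83·14.020 = 11.637
Arc 6: start y=0.000, vy=11.637 → t=2.372, apex=6.902, x_land=228.465, impact vy=-11.637
  bounce: vy ← 0.83·11.637 = 9.659
Arc 7: start y=0.000, vy=9.659 → t=1.969, apex=4.755, x_land=247.802, impact vy=-9.659
  bounce: vy ← 0.83·9.659 = 8.017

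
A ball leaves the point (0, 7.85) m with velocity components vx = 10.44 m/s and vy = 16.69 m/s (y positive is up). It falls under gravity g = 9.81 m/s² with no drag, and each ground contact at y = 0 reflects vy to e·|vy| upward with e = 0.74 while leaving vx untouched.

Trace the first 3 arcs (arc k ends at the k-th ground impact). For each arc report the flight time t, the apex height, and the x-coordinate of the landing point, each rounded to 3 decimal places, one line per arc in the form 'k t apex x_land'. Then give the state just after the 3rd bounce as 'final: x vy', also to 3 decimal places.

Arc 1: start y=7.850, vy=16.690 → t=3.821, apex=22.048, x_land=39.896, impact vy=-20.798
  bounce: vy ← 0.74·20.798 = 15.391
Arc 2: start y=0.000, vy=15.391 → t=3.138, apex=12.073, x_land=72.654, impact vy=-15.391
  bounce: vy ← 0.74·15.391 = 11.389
Arc 3: start y=0.000, vy=11.389 → t=2.322, apex=6.611, x_land=96.896, impact vy=-11.389
  bounce: vy ← 0.74·11.389 = 8.428

1 3.821 22.048 39.896
2 3.138 12.073 72.654
3 2.322 6.611 96.896
final: 96.896 8.428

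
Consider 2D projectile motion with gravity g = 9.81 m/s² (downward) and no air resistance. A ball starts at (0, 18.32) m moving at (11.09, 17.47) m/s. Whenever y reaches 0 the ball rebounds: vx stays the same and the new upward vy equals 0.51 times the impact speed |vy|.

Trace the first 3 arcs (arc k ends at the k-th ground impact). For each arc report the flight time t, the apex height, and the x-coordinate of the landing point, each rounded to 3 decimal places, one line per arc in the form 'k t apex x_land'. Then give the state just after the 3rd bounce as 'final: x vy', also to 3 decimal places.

1 4.409 33.876 48.894
2 2.681 8.811 78.621
3 1.367 2.292 93.782
final: 93.782 3.420

Arc 1: start y=18.320, vy=17.470 → t=4.409, apex=33.876, x_land=48.894, impact vy=-25.781
  bounce: vy ← 0.51·25.781 = 13.148
Arc 2: start y=0.000, vy=13.148 → t=2.681, apex=8.811, x_land=78.621, impact vy=-13.148
  bounce: vy ← 0.51·13.148 = 6.706
Arc 3: start y=0.000, vy=6.706 → t=1.367, apex=2.292, x_land=93.782, impact vy=-6.706
  bounce: vy ← 0.51·6.706 = 3.420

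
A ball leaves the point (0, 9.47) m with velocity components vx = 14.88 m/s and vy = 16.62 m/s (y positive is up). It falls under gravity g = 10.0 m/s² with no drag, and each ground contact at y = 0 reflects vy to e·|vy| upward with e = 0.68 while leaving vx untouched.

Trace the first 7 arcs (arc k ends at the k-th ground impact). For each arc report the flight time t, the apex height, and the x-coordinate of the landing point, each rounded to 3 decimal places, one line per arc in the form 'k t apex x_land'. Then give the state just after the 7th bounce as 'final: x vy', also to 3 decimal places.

Arc 1: start y=9.470, vy=16.620 → t=3.820, apex=23.281, x_land=56.839, impact vy=-21.578
  bounce: vy ← 0.68·21.578 = 14.673
Arc 2: start y=0.000, vy=14.673 → t=2.935, apex=10.765, x_land=100.507, impact vy=-14.673
  bounce: vy ← 0.68·14.673 = 9.978
Arc 3: start y=0.000, vy=9.978 → t=1.996, apex=4.978, x_land=130.201, impact vy=-9.978
  bounce: vy ← 0.68·9.978 = 6.785
Arc 4: start y=0.000, vy=6.785 → t=1.357, apex=2.302, x_land=150.393, impact vy=-6.785
  bounce: vy ← 0.68·6.785 = 4.614
Arc 5: start y=0.000, vy=4.614 → t=0.923, apex=1.064, x_land=164.123, impact vy=-4.614
  bounce: vy ← 0.68·4.614 = 3.137
Arc 6: start y=0.000, vy=3.137 → t=0.627, apex=0.492, x_land=173.460, impact vy=-3.137
  bounce: vy ← 0.68·3.137 = 2.133
Arc 7: start y=0.000, vy=2.133 → t=0.427, apex=0.228, x_land=179.809, impact vy=-2.133
  bounce: vy ← 0.68·2.133 = 1.451

1 3.820 23.281 56.839
2 2.935 10.765 100.507
3 1.996 4.978 130.201
4 1.357 2.302 150.393
5 0.923 1.064 164.123
6 0.627 0.492 173.460
7 0.427 0.228 179.809
final: 179.809 1.451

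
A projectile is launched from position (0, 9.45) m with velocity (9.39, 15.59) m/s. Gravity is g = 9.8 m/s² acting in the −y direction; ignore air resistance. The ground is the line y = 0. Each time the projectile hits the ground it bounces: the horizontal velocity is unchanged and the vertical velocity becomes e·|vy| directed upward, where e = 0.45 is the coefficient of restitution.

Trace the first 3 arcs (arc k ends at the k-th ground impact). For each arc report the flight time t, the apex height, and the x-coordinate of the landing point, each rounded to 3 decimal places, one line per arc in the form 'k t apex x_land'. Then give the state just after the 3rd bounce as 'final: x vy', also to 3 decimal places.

Arc 1: start y=9.450, vy=15.590 → t=3.703, apex=21.850, x_land=34.767, impact vy=-20.695
  bounce: vy ← 0.45·20.695 = 9.313
Arc 2: start y=0.000, vy=9.313 → t=1.901, apex=4.425, x_land=52.613, impact vy=-9.313
  bounce: vy ← 0.45·9.313 = 4.191
Arc 3: start y=0.000, vy=4.191 → t=0.855, apex=0.896, x_land=60.643, impact vy=-4.191
  bounce: vy ← 0.45·4.191 = 1.886

1 3.703 21.850 34.767
2 1.901 4.425 52.613
3 0.855 0.896 60.643
final: 60.643 1.886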